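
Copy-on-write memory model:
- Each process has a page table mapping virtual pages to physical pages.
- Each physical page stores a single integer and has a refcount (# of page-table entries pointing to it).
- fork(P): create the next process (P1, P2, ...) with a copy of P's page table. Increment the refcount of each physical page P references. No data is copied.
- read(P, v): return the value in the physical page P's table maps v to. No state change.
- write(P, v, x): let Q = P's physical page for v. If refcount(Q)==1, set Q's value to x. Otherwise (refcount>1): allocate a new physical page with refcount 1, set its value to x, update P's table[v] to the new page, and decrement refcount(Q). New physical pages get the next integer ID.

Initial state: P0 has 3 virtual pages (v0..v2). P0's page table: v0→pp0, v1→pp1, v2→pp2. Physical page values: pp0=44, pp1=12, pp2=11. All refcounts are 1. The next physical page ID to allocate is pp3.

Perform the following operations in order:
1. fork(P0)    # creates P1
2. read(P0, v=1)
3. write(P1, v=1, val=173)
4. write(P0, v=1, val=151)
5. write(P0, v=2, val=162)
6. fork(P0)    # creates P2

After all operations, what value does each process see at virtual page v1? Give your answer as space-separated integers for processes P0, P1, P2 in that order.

Op 1: fork(P0) -> P1. 3 ppages; refcounts: pp0:2 pp1:2 pp2:2
Op 2: read(P0, v1) -> 12. No state change.
Op 3: write(P1, v1, 173). refcount(pp1)=2>1 -> COPY to pp3. 4 ppages; refcounts: pp0:2 pp1:1 pp2:2 pp3:1
Op 4: write(P0, v1, 151). refcount(pp1)=1 -> write in place. 4 ppages; refcounts: pp0:2 pp1:1 pp2:2 pp3:1
Op 5: write(P0, v2, 162). refcount(pp2)=2>1 -> COPY to pp4. 5 ppages; refcounts: pp0:2 pp1:1 pp2:1 pp3:1 pp4:1
Op 6: fork(P0) -> P2. 5 ppages; refcounts: pp0:3 pp1:2 pp2:1 pp3:1 pp4:2
P0: v1 -> pp1 = 151
P1: v1 -> pp3 = 173
P2: v1 -> pp1 = 151

Answer: 151 173 151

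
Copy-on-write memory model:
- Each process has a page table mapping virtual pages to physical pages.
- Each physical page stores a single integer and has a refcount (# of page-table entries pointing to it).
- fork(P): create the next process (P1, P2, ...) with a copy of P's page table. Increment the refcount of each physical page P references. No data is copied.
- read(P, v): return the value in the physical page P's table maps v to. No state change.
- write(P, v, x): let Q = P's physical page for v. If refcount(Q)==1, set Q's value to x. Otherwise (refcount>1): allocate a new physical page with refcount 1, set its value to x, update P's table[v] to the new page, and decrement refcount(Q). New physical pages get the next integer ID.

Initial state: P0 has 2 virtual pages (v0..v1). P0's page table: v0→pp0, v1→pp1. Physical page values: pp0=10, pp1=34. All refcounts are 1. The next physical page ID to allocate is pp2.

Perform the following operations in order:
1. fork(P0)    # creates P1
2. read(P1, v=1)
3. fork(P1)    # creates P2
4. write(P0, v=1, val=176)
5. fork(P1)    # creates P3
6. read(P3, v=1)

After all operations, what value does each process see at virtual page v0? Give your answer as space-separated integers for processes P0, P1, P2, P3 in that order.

Op 1: fork(P0) -> P1. 2 ppages; refcounts: pp0:2 pp1:2
Op 2: read(P1, v1) -> 34. No state change.
Op 3: fork(P1) -> P2. 2 ppages; refcounts: pp0:3 pp1:3
Op 4: write(P0, v1, 176). refcount(pp1)=3>1 -> COPY to pp2. 3 ppages; refcounts: pp0:3 pp1:2 pp2:1
Op 5: fork(P1) -> P3. 3 ppages; refcounts: pp0:4 pp1:3 pp2:1
Op 6: read(P3, v1) -> 34. No state change.
P0: v0 -> pp0 = 10
P1: v0 -> pp0 = 10
P2: v0 -> pp0 = 10
P3: v0 -> pp0 = 10

Answer: 10 10 10 10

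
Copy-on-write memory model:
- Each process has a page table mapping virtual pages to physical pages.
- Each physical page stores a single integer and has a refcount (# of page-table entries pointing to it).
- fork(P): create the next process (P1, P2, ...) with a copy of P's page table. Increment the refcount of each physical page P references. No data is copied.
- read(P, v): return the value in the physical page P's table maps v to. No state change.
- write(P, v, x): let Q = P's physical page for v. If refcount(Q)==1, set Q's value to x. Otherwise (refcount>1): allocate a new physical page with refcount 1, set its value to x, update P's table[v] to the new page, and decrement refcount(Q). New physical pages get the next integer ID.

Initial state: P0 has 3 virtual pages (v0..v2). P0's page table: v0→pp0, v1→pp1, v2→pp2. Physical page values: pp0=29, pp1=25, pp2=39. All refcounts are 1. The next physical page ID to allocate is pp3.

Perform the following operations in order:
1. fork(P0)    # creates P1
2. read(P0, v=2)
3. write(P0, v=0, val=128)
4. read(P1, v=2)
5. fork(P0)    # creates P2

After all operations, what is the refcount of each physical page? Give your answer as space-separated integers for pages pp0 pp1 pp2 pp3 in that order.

Answer: 1 3 3 2

Derivation:
Op 1: fork(P0) -> P1. 3 ppages; refcounts: pp0:2 pp1:2 pp2:2
Op 2: read(P0, v2) -> 39. No state change.
Op 3: write(P0, v0, 128). refcount(pp0)=2>1 -> COPY to pp3. 4 ppages; refcounts: pp0:1 pp1:2 pp2:2 pp3:1
Op 4: read(P1, v2) -> 39. No state change.
Op 5: fork(P0) -> P2. 4 ppages; refcounts: pp0:1 pp1:3 pp2:3 pp3:2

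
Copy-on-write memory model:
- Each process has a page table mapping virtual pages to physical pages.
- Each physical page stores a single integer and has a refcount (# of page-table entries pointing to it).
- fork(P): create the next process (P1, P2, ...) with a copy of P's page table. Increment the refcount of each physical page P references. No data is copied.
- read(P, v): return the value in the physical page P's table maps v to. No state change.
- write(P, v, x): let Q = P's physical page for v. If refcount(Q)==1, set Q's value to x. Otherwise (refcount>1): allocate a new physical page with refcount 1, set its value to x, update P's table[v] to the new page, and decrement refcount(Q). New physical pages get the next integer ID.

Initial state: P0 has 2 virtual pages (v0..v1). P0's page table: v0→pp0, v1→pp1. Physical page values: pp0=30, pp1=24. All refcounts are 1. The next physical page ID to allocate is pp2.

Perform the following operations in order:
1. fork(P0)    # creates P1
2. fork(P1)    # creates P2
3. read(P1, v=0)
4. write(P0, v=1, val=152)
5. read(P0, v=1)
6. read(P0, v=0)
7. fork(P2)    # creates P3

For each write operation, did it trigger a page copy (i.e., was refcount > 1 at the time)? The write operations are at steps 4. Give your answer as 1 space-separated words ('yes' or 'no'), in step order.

Op 1: fork(P0) -> P1. 2 ppages; refcounts: pp0:2 pp1:2
Op 2: fork(P1) -> P2. 2 ppages; refcounts: pp0:3 pp1:3
Op 3: read(P1, v0) -> 30. No state change.
Op 4: write(P0, v1, 152). refcount(pp1)=3>1 -> COPY to pp2. 3 ppages; refcounts: pp0:3 pp1:2 pp2:1
Op 5: read(P0, v1) -> 152. No state change.
Op 6: read(P0, v0) -> 30. No state change.
Op 7: fork(P2) -> P3. 3 ppages; refcounts: pp0:4 pp1:3 pp2:1

yes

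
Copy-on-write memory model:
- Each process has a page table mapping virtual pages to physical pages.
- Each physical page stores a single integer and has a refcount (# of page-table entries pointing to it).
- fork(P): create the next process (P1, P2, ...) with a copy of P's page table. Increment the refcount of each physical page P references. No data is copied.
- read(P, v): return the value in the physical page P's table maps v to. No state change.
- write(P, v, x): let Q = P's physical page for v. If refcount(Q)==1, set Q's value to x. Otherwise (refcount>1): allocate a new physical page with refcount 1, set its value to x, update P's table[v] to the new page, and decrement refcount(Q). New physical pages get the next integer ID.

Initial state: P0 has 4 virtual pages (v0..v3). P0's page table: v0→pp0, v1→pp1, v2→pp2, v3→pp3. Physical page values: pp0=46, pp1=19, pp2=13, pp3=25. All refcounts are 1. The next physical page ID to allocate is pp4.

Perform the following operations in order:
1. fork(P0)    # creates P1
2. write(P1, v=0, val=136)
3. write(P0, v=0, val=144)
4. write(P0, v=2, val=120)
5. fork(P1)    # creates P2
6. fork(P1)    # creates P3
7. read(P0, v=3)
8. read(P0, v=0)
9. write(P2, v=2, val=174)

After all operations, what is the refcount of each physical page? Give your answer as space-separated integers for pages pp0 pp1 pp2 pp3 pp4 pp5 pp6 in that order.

Answer: 1 4 2 4 3 1 1

Derivation:
Op 1: fork(P0) -> P1. 4 ppages; refcounts: pp0:2 pp1:2 pp2:2 pp3:2
Op 2: write(P1, v0, 136). refcount(pp0)=2>1 -> COPY to pp4. 5 ppages; refcounts: pp0:1 pp1:2 pp2:2 pp3:2 pp4:1
Op 3: write(P0, v0, 144). refcount(pp0)=1 -> write in place. 5 ppages; refcounts: pp0:1 pp1:2 pp2:2 pp3:2 pp4:1
Op 4: write(P0, v2, 120). refcount(pp2)=2>1 -> COPY to pp5. 6 ppages; refcounts: pp0:1 pp1:2 pp2:1 pp3:2 pp4:1 pp5:1
Op 5: fork(P1) -> P2. 6 ppages; refcounts: pp0:1 pp1:3 pp2:2 pp3:3 pp4:2 pp5:1
Op 6: fork(P1) -> P3. 6 ppages; refcounts: pp0:1 pp1:4 pp2:3 pp3:4 pp4:3 pp5:1
Op 7: read(P0, v3) -> 25. No state change.
Op 8: read(P0, v0) -> 144. No state change.
Op 9: write(P2, v2, 174). refcount(pp2)=3>1 -> COPY to pp6. 7 ppages; refcounts: pp0:1 pp1:4 pp2:2 pp3:4 pp4:3 pp5:1 pp6:1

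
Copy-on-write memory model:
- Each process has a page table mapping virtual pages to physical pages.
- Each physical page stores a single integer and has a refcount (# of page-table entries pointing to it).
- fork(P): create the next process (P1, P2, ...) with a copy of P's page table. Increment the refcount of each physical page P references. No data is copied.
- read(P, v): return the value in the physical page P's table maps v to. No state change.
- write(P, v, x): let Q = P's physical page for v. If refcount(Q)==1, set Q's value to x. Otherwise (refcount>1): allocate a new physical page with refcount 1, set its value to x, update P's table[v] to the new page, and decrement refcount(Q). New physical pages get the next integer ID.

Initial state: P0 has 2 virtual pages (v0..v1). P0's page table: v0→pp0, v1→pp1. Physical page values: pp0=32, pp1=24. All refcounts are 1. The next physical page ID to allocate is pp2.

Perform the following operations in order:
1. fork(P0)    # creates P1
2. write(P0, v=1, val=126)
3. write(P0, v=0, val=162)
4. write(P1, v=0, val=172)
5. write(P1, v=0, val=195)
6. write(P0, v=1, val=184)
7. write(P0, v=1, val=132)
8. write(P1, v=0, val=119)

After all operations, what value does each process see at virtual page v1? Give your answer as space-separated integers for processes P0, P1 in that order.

Op 1: fork(P0) -> P1. 2 ppages; refcounts: pp0:2 pp1:2
Op 2: write(P0, v1, 126). refcount(pp1)=2>1 -> COPY to pp2. 3 ppages; refcounts: pp0:2 pp1:1 pp2:1
Op 3: write(P0, v0, 162). refcount(pp0)=2>1 -> COPY to pp3. 4 ppages; refcounts: pp0:1 pp1:1 pp2:1 pp3:1
Op 4: write(P1, v0, 172). refcount(pp0)=1 -> write in place. 4 ppages; refcounts: pp0:1 pp1:1 pp2:1 pp3:1
Op 5: write(P1, v0, 195). refcount(pp0)=1 -> write in place. 4 ppages; refcounts: pp0:1 pp1:1 pp2:1 pp3:1
Op 6: write(P0, v1, 184). refcount(pp2)=1 -> write in place. 4 ppages; refcounts: pp0:1 pp1:1 pp2:1 pp3:1
Op 7: write(P0, v1, 132). refcount(pp2)=1 -> write in place. 4 ppages; refcounts: pp0:1 pp1:1 pp2:1 pp3:1
Op 8: write(P1, v0, 119). refcount(pp0)=1 -> write in place. 4 ppages; refcounts: pp0:1 pp1:1 pp2:1 pp3:1
P0: v1 -> pp2 = 132
P1: v1 -> pp1 = 24

Answer: 132 24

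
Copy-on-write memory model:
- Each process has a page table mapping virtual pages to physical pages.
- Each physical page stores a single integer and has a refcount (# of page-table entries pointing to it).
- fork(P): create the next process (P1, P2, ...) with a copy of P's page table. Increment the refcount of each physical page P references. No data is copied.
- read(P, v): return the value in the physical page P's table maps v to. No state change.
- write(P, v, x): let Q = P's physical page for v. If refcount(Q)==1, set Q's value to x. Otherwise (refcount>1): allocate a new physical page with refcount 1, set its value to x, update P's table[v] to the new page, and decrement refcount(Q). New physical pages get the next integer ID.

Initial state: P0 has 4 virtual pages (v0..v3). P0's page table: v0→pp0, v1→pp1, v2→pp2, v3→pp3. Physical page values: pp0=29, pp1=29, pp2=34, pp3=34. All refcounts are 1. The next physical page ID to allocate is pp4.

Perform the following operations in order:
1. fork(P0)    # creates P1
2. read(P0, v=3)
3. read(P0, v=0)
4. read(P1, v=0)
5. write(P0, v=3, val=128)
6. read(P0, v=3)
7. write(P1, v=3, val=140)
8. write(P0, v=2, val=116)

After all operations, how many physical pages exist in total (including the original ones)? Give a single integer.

Answer: 6

Derivation:
Op 1: fork(P0) -> P1. 4 ppages; refcounts: pp0:2 pp1:2 pp2:2 pp3:2
Op 2: read(P0, v3) -> 34. No state change.
Op 3: read(P0, v0) -> 29. No state change.
Op 4: read(P1, v0) -> 29. No state change.
Op 5: write(P0, v3, 128). refcount(pp3)=2>1 -> COPY to pp4. 5 ppages; refcounts: pp0:2 pp1:2 pp2:2 pp3:1 pp4:1
Op 6: read(P0, v3) -> 128. No state change.
Op 7: write(P1, v3, 140). refcount(pp3)=1 -> write in place. 5 ppages; refcounts: pp0:2 pp1:2 pp2:2 pp3:1 pp4:1
Op 8: write(P0, v2, 116). refcount(pp2)=2>1 -> COPY to pp5. 6 ppages; refcounts: pp0:2 pp1:2 pp2:1 pp3:1 pp4:1 pp5:1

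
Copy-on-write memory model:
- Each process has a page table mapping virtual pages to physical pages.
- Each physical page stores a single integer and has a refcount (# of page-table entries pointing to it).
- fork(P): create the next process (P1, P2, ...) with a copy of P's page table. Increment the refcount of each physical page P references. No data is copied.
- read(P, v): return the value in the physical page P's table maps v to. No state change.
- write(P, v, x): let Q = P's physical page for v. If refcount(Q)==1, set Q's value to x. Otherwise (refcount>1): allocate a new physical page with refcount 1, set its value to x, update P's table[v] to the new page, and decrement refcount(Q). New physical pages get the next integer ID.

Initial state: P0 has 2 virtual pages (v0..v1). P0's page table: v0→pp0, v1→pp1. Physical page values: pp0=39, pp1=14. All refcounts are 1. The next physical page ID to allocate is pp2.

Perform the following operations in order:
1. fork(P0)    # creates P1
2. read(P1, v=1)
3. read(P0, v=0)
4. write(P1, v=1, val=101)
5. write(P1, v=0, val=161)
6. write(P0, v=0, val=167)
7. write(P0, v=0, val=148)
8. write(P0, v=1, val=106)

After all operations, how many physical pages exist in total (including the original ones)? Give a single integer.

Op 1: fork(P0) -> P1. 2 ppages; refcounts: pp0:2 pp1:2
Op 2: read(P1, v1) -> 14. No state change.
Op 3: read(P0, v0) -> 39. No state change.
Op 4: write(P1, v1, 101). refcount(pp1)=2>1 -> COPY to pp2. 3 ppages; refcounts: pp0:2 pp1:1 pp2:1
Op 5: write(P1, v0, 161). refcount(pp0)=2>1 -> COPY to pp3. 4 ppages; refcounts: pp0:1 pp1:1 pp2:1 pp3:1
Op 6: write(P0, v0, 167). refcount(pp0)=1 -> write in place. 4 ppages; refcounts: pp0:1 pp1:1 pp2:1 pp3:1
Op 7: write(P0, v0, 148). refcount(pp0)=1 -> write in place. 4 ppages; refcounts: pp0:1 pp1:1 pp2:1 pp3:1
Op 8: write(P0, v1, 106). refcount(pp1)=1 -> write in place. 4 ppages; refcounts: pp0:1 pp1:1 pp2:1 pp3:1

Answer: 4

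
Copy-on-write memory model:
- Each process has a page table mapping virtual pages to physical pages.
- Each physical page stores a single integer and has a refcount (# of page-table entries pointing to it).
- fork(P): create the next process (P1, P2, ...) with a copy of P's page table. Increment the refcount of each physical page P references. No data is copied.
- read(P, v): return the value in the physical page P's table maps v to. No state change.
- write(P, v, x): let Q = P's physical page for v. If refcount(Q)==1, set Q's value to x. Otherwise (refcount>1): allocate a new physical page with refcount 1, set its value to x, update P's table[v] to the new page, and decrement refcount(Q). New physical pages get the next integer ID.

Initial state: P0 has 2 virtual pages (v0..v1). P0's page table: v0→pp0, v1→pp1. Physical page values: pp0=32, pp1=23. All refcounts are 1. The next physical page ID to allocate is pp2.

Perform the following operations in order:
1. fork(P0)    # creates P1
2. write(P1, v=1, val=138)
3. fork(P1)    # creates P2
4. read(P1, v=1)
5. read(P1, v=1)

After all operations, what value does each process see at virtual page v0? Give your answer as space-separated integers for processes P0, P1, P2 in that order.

Answer: 32 32 32

Derivation:
Op 1: fork(P0) -> P1. 2 ppages; refcounts: pp0:2 pp1:2
Op 2: write(P1, v1, 138). refcount(pp1)=2>1 -> COPY to pp2. 3 ppages; refcounts: pp0:2 pp1:1 pp2:1
Op 3: fork(P1) -> P2. 3 ppages; refcounts: pp0:3 pp1:1 pp2:2
Op 4: read(P1, v1) -> 138. No state change.
Op 5: read(P1, v1) -> 138. No state change.
P0: v0 -> pp0 = 32
P1: v0 -> pp0 = 32
P2: v0 -> pp0 = 32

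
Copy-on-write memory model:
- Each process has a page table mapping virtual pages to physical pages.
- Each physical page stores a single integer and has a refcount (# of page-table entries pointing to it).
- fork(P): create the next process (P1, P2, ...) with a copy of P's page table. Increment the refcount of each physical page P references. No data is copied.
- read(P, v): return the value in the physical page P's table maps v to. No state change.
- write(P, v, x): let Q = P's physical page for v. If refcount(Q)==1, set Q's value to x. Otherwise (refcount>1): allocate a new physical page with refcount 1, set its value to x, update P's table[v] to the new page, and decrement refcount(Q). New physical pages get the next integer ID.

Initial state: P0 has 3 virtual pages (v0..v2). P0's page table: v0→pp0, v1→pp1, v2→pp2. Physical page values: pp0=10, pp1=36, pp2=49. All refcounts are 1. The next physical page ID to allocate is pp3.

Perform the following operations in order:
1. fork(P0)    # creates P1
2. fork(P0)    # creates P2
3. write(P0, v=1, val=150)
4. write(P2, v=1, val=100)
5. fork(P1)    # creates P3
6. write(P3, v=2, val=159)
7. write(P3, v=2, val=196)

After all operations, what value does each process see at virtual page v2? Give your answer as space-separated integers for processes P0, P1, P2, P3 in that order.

Op 1: fork(P0) -> P1. 3 ppages; refcounts: pp0:2 pp1:2 pp2:2
Op 2: fork(P0) -> P2. 3 ppages; refcounts: pp0:3 pp1:3 pp2:3
Op 3: write(P0, v1, 150). refcount(pp1)=3>1 -> COPY to pp3. 4 ppages; refcounts: pp0:3 pp1:2 pp2:3 pp3:1
Op 4: write(P2, v1, 100). refcount(pp1)=2>1 -> COPY to pp4. 5 ppages; refcounts: pp0:3 pp1:1 pp2:3 pp3:1 pp4:1
Op 5: fork(P1) -> P3. 5 ppages; refcounts: pp0:4 pp1:2 pp2:4 pp3:1 pp4:1
Op 6: write(P3, v2, 159). refcount(pp2)=4>1 -> COPY to pp5. 6 ppages; refcounts: pp0:4 pp1:2 pp2:3 pp3:1 pp4:1 pp5:1
Op 7: write(P3, v2, 196). refcount(pp5)=1 -> write in place. 6 ppages; refcounts: pp0:4 pp1:2 pp2:3 pp3:1 pp4:1 pp5:1
P0: v2 -> pp2 = 49
P1: v2 -> pp2 = 49
P2: v2 -> pp2 = 49
P3: v2 -> pp5 = 196

Answer: 49 49 49 196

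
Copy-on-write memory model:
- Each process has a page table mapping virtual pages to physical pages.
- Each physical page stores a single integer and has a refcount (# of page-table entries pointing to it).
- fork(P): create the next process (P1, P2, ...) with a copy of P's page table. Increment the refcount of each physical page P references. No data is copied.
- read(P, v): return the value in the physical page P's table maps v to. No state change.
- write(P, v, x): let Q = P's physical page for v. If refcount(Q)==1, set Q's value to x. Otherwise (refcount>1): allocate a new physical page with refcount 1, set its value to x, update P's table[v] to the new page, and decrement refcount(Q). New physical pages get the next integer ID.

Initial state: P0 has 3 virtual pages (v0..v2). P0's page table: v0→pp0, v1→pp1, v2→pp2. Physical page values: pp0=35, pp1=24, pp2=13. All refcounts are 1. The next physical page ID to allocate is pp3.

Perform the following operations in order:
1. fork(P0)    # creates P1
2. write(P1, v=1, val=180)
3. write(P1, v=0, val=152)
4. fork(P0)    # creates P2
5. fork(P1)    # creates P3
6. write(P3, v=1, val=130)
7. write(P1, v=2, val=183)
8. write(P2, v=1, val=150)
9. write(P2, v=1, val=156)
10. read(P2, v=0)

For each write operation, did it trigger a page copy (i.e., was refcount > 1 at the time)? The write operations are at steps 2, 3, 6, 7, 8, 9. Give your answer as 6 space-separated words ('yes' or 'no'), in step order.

Op 1: fork(P0) -> P1. 3 ppages; refcounts: pp0:2 pp1:2 pp2:2
Op 2: write(P1, v1, 180). refcount(pp1)=2>1 -> COPY to pp3. 4 ppages; refcounts: pp0:2 pp1:1 pp2:2 pp3:1
Op 3: write(P1, v0, 152). refcount(pp0)=2>1 -> COPY to pp4. 5 ppages; refcounts: pp0:1 pp1:1 pp2:2 pp3:1 pp4:1
Op 4: fork(P0) -> P2. 5 ppages; refcounts: pp0:2 pp1:2 pp2:3 pp3:1 pp4:1
Op 5: fork(P1) -> P3. 5 ppages; refcounts: pp0:2 pp1:2 pp2:4 pp3:2 pp4:2
Op 6: write(P3, v1, 130). refcount(pp3)=2>1 -> COPY to pp5. 6 ppages; refcounts: pp0:2 pp1:2 pp2:4 pp3:1 pp4:2 pp5:1
Op 7: write(P1, v2, 183). refcount(pp2)=4>1 -> COPY to pp6. 7 ppages; refcounts: pp0:2 pp1:2 pp2:3 pp3:1 pp4:2 pp5:1 pp6:1
Op 8: write(P2, v1, 150). refcount(pp1)=2>1 -> COPY to pp7. 8 ppages; refcounts: pp0:2 pp1:1 pp2:3 pp3:1 pp4:2 pp5:1 pp6:1 pp7:1
Op 9: write(P2, v1, 156). refcount(pp7)=1 -> write in place. 8 ppages; refcounts: pp0:2 pp1:1 pp2:3 pp3:1 pp4:2 pp5:1 pp6:1 pp7:1
Op 10: read(P2, v0) -> 35. No state change.

yes yes yes yes yes no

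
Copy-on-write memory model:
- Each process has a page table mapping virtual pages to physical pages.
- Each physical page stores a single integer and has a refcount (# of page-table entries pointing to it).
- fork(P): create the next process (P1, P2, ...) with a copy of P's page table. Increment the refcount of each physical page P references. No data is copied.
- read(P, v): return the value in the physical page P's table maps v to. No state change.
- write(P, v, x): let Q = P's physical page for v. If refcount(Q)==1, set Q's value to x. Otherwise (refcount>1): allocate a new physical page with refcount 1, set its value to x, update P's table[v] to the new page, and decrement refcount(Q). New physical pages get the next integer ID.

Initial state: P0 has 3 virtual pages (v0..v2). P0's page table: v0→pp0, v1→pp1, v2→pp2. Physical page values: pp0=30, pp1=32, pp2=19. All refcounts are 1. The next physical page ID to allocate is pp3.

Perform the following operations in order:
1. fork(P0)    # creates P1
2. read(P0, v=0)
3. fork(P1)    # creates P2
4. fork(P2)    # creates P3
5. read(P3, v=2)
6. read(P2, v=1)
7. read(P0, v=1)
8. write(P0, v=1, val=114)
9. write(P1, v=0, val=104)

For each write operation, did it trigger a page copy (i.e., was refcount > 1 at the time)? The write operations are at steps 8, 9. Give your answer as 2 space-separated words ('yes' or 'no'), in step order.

Op 1: fork(P0) -> P1. 3 ppages; refcounts: pp0:2 pp1:2 pp2:2
Op 2: read(P0, v0) -> 30. No state change.
Op 3: fork(P1) -> P2. 3 ppages; refcounts: pp0:3 pp1:3 pp2:3
Op 4: fork(P2) -> P3. 3 ppages; refcounts: pp0:4 pp1:4 pp2:4
Op 5: read(P3, v2) -> 19. No state change.
Op 6: read(P2, v1) -> 32. No state change.
Op 7: read(P0, v1) -> 32. No state change.
Op 8: write(P0, v1, 114). refcount(pp1)=4>1 -> COPY to pp3. 4 ppages; refcounts: pp0:4 pp1:3 pp2:4 pp3:1
Op 9: write(P1, v0, 104). refcount(pp0)=4>1 -> COPY to pp4. 5 ppages; refcounts: pp0:3 pp1:3 pp2:4 pp3:1 pp4:1

yes yes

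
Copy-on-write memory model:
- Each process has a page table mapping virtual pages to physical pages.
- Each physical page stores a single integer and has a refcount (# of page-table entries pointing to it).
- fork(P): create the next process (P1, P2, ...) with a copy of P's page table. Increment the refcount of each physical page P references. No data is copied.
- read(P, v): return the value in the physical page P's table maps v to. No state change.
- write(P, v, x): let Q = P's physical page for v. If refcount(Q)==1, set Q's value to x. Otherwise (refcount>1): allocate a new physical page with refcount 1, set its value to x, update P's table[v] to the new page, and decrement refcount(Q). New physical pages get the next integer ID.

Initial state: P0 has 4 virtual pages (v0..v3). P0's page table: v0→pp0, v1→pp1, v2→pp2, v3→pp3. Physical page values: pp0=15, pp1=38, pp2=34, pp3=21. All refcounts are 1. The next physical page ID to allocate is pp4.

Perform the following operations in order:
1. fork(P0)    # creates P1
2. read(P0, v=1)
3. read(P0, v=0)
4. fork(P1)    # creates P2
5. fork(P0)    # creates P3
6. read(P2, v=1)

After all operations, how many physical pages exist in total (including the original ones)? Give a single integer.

Op 1: fork(P0) -> P1. 4 ppages; refcounts: pp0:2 pp1:2 pp2:2 pp3:2
Op 2: read(P0, v1) -> 38. No state change.
Op 3: read(P0, v0) -> 15. No state change.
Op 4: fork(P1) -> P2. 4 ppages; refcounts: pp0:3 pp1:3 pp2:3 pp3:3
Op 5: fork(P0) -> P3. 4 ppages; refcounts: pp0:4 pp1:4 pp2:4 pp3:4
Op 6: read(P2, v1) -> 38. No state change.

Answer: 4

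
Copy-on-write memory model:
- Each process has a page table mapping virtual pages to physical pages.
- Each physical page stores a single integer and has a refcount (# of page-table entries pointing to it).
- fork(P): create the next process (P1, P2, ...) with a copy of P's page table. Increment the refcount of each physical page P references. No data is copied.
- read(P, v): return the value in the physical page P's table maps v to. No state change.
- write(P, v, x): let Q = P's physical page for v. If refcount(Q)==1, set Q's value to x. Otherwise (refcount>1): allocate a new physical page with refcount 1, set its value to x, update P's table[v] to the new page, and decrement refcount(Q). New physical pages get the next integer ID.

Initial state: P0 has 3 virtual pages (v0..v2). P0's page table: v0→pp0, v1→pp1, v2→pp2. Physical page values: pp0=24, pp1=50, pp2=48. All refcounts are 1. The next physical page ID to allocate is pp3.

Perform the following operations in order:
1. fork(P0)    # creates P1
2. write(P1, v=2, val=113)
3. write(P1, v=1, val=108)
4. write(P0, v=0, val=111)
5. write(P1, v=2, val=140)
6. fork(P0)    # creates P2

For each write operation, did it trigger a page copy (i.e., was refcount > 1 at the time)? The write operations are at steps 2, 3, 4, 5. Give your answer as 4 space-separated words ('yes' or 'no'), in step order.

Op 1: fork(P0) -> P1. 3 ppages; refcounts: pp0:2 pp1:2 pp2:2
Op 2: write(P1, v2, 113). refcount(pp2)=2>1 -> COPY to pp3. 4 ppages; refcounts: pp0:2 pp1:2 pp2:1 pp3:1
Op 3: write(P1, v1, 108). refcount(pp1)=2>1 -> COPY to pp4. 5 ppages; refcounts: pp0:2 pp1:1 pp2:1 pp3:1 pp4:1
Op 4: write(P0, v0, 111). refcount(pp0)=2>1 -> COPY to pp5. 6 ppages; refcounts: pp0:1 pp1:1 pp2:1 pp3:1 pp4:1 pp5:1
Op 5: write(P1, v2, 140). refcount(pp3)=1 -> write in place. 6 ppages; refcounts: pp0:1 pp1:1 pp2:1 pp3:1 pp4:1 pp5:1
Op 6: fork(P0) -> P2. 6 ppages; refcounts: pp0:1 pp1:2 pp2:2 pp3:1 pp4:1 pp5:2

yes yes yes no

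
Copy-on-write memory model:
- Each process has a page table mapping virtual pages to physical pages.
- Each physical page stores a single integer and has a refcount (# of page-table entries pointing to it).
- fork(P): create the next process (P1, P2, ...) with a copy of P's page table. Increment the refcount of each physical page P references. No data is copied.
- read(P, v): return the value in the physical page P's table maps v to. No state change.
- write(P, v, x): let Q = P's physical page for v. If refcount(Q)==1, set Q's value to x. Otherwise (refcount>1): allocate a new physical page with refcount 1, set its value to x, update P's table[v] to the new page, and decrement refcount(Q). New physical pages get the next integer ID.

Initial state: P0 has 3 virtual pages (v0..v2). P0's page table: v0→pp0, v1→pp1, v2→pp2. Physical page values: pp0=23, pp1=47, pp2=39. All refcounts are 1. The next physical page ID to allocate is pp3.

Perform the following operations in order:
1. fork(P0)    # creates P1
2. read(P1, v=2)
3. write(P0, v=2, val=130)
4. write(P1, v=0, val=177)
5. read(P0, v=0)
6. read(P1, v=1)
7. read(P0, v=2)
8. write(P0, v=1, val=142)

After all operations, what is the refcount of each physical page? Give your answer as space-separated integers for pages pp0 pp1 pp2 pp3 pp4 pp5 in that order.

Answer: 1 1 1 1 1 1

Derivation:
Op 1: fork(P0) -> P1. 3 ppages; refcounts: pp0:2 pp1:2 pp2:2
Op 2: read(P1, v2) -> 39. No state change.
Op 3: write(P0, v2, 130). refcount(pp2)=2>1 -> COPY to pp3. 4 ppages; refcounts: pp0:2 pp1:2 pp2:1 pp3:1
Op 4: write(P1, v0, 177). refcount(pp0)=2>1 -> COPY to pp4. 5 ppages; refcounts: pp0:1 pp1:2 pp2:1 pp3:1 pp4:1
Op 5: read(P0, v0) -> 23. No state change.
Op 6: read(P1, v1) -> 47. No state change.
Op 7: read(P0, v2) -> 130. No state change.
Op 8: write(P0, v1, 142). refcount(pp1)=2>1 -> COPY to pp5. 6 ppages; refcounts: pp0:1 pp1:1 pp2:1 pp3:1 pp4:1 pp5:1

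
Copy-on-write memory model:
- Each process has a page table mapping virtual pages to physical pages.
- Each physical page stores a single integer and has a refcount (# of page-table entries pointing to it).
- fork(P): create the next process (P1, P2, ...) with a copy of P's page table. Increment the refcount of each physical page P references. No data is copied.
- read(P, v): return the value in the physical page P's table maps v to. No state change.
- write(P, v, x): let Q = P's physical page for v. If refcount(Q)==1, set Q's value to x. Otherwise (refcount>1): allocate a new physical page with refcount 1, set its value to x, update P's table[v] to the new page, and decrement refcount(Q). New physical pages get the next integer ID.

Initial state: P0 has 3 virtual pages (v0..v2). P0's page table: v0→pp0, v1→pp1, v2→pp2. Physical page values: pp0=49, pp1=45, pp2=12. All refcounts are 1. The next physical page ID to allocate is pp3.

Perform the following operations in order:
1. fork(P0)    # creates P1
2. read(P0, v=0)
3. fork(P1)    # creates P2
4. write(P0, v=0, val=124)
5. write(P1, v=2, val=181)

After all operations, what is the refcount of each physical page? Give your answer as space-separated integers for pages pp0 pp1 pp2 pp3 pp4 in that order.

Answer: 2 3 2 1 1

Derivation:
Op 1: fork(P0) -> P1. 3 ppages; refcounts: pp0:2 pp1:2 pp2:2
Op 2: read(P0, v0) -> 49. No state change.
Op 3: fork(P1) -> P2. 3 ppages; refcounts: pp0:3 pp1:3 pp2:3
Op 4: write(P0, v0, 124). refcount(pp0)=3>1 -> COPY to pp3. 4 ppages; refcounts: pp0:2 pp1:3 pp2:3 pp3:1
Op 5: write(P1, v2, 181). refcount(pp2)=3>1 -> COPY to pp4. 5 ppages; refcounts: pp0:2 pp1:3 pp2:2 pp3:1 pp4:1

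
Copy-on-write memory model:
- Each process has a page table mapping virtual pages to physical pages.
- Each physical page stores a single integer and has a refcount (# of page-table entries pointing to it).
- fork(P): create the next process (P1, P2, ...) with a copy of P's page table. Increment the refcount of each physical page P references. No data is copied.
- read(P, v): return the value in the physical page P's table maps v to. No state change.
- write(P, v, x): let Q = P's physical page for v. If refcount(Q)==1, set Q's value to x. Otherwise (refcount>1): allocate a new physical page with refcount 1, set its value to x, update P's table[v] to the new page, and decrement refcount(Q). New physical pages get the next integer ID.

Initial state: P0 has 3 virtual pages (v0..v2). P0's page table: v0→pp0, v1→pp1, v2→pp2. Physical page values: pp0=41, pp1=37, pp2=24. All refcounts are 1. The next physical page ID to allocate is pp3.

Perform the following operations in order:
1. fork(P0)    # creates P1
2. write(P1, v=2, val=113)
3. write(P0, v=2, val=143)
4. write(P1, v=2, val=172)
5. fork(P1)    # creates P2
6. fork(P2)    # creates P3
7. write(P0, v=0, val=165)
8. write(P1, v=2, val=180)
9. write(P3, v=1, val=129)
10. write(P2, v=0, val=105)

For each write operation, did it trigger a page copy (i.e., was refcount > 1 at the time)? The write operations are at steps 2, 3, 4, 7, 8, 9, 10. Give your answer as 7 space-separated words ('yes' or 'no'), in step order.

Op 1: fork(P0) -> P1. 3 ppages; refcounts: pp0:2 pp1:2 pp2:2
Op 2: write(P1, v2, 113). refcount(pp2)=2>1 -> COPY to pp3. 4 ppages; refcounts: pp0:2 pp1:2 pp2:1 pp3:1
Op 3: write(P0, v2, 143). refcount(pp2)=1 -> write in place. 4 ppages; refcounts: pp0:2 pp1:2 pp2:1 pp3:1
Op 4: write(P1, v2, 172). refcount(pp3)=1 -> write in place. 4 ppages; refcounts: pp0:2 pp1:2 pp2:1 pp3:1
Op 5: fork(P1) -> P2. 4 ppages; refcounts: pp0:3 pp1:3 pp2:1 pp3:2
Op 6: fork(P2) -> P3. 4 ppages; refcounts: pp0:4 pp1:4 pp2:1 pp3:3
Op 7: write(P0, v0, 165). refcount(pp0)=4>1 -> COPY to pp4. 5 ppages; refcounts: pp0:3 pp1:4 pp2:1 pp3:3 pp4:1
Op 8: write(P1, v2, 180). refcount(pp3)=3>1 -> COPY to pp5. 6 ppages; refcounts: pp0:3 pp1:4 pp2:1 pp3:2 pp4:1 pp5:1
Op 9: write(P3, v1, 129). refcount(pp1)=4>1 -> COPY to pp6. 7 ppages; refcounts: pp0:3 pp1:3 pp2:1 pp3:2 pp4:1 pp5:1 pp6:1
Op 10: write(P2, v0, 105). refcount(pp0)=3>1 -> COPY to pp7. 8 ppages; refcounts: pp0:2 pp1:3 pp2:1 pp3:2 pp4:1 pp5:1 pp6:1 pp7:1

yes no no yes yes yes yes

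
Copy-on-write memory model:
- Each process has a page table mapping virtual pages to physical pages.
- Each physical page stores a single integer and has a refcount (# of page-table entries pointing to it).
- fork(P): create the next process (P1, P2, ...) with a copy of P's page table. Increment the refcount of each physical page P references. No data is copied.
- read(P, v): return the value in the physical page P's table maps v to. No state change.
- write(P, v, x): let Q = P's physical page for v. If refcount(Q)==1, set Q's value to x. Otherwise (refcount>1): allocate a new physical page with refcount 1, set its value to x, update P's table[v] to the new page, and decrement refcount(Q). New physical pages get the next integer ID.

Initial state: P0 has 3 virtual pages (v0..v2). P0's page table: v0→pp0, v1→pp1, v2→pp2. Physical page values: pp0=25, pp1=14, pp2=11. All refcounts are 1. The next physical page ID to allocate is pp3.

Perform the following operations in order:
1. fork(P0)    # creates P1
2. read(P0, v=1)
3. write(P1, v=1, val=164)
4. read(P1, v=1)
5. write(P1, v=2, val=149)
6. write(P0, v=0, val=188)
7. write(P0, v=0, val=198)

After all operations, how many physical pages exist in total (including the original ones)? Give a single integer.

Op 1: fork(P0) -> P1. 3 ppages; refcounts: pp0:2 pp1:2 pp2:2
Op 2: read(P0, v1) -> 14. No state change.
Op 3: write(P1, v1, 164). refcount(pp1)=2>1 -> COPY to pp3. 4 ppages; refcounts: pp0:2 pp1:1 pp2:2 pp3:1
Op 4: read(P1, v1) -> 164. No state change.
Op 5: write(P1, v2, 149). refcount(pp2)=2>1 -> COPY to pp4. 5 ppages; refcounts: pp0:2 pp1:1 pp2:1 pp3:1 pp4:1
Op 6: write(P0, v0, 188). refcount(pp0)=2>1 -> COPY to pp5. 6 ppages; refcounts: pp0:1 pp1:1 pp2:1 pp3:1 pp4:1 pp5:1
Op 7: write(P0, v0, 198). refcount(pp5)=1 -> write in place. 6 ppages; refcounts: pp0:1 pp1:1 pp2:1 pp3:1 pp4:1 pp5:1

Answer: 6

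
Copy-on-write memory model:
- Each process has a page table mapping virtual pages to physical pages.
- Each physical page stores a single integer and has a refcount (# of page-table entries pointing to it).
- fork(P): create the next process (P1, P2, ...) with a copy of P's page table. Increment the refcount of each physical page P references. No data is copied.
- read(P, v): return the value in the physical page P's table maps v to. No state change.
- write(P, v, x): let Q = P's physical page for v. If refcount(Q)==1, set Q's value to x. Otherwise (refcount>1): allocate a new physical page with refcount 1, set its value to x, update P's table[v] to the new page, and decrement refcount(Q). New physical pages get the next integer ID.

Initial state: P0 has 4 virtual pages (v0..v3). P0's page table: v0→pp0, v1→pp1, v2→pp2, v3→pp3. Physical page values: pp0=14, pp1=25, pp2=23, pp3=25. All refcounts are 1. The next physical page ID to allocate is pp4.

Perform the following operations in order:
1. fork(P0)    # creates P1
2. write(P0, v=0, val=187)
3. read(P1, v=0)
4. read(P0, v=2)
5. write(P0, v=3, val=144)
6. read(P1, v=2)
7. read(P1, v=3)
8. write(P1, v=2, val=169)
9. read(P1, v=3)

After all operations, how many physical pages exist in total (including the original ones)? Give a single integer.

Op 1: fork(P0) -> P1. 4 ppages; refcounts: pp0:2 pp1:2 pp2:2 pp3:2
Op 2: write(P0, v0, 187). refcount(pp0)=2>1 -> COPY to pp4. 5 ppages; refcounts: pp0:1 pp1:2 pp2:2 pp3:2 pp4:1
Op 3: read(P1, v0) -> 14. No state change.
Op 4: read(P0, v2) -> 23. No state change.
Op 5: write(P0, v3, 144). refcount(pp3)=2>1 -> COPY to pp5. 6 ppages; refcounts: pp0:1 pp1:2 pp2:2 pp3:1 pp4:1 pp5:1
Op 6: read(P1, v2) -> 23. No state change.
Op 7: read(P1, v3) -> 25. No state change.
Op 8: write(P1, v2, 169). refcount(pp2)=2>1 -> COPY to pp6. 7 ppages; refcounts: pp0:1 pp1:2 pp2:1 pp3:1 pp4:1 pp5:1 pp6:1
Op 9: read(P1, v3) -> 25. No state change.

Answer: 7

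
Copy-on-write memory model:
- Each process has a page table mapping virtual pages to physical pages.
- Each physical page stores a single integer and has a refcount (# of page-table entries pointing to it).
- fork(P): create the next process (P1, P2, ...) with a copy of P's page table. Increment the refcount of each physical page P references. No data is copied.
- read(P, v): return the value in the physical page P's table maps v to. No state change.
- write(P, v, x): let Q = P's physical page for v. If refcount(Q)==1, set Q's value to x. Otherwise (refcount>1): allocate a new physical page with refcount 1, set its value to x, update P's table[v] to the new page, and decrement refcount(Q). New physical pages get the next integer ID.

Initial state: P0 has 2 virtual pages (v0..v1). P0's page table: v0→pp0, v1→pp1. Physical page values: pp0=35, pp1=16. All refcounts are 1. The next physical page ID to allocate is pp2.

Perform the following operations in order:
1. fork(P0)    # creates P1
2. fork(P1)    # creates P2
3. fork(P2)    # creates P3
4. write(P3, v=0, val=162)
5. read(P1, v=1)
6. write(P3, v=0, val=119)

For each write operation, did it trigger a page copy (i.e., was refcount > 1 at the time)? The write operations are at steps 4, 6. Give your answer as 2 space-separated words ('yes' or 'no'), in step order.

Op 1: fork(P0) -> P1. 2 ppages; refcounts: pp0:2 pp1:2
Op 2: fork(P1) -> P2. 2 ppages; refcounts: pp0:3 pp1:3
Op 3: fork(P2) -> P3. 2 ppages; refcounts: pp0:4 pp1:4
Op 4: write(P3, v0, 162). refcount(pp0)=4>1 -> COPY to pp2. 3 ppages; refcounts: pp0:3 pp1:4 pp2:1
Op 5: read(P1, v1) -> 16. No state change.
Op 6: write(P3, v0, 119). refcount(pp2)=1 -> write in place. 3 ppages; refcounts: pp0:3 pp1:4 pp2:1

yes no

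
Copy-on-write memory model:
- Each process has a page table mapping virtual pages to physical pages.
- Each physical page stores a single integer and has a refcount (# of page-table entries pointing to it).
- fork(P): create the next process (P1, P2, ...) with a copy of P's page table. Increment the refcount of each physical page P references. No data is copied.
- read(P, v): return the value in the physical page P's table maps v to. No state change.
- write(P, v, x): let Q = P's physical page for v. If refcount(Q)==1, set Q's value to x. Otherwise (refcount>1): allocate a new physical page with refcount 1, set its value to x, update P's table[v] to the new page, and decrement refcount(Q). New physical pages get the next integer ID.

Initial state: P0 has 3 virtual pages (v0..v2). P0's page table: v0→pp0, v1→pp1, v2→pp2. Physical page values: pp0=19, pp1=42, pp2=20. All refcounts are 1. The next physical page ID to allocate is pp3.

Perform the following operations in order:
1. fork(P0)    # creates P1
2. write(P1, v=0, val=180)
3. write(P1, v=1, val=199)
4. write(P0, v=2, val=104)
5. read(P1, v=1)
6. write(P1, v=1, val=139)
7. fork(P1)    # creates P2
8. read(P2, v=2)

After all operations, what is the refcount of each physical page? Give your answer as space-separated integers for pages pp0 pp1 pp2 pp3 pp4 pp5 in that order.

Answer: 1 1 2 2 2 1

Derivation:
Op 1: fork(P0) -> P1. 3 ppages; refcounts: pp0:2 pp1:2 pp2:2
Op 2: write(P1, v0, 180). refcount(pp0)=2>1 -> COPY to pp3. 4 ppages; refcounts: pp0:1 pp1:2 pp2:2 pp3:1
Op 3: write(P1, v1, 199). refcount(pp1)=2>1 -> COPY to pp4. 5 ppages; refcounts: pp0:1 pp1:1 pp2:2 pp3:1 pp4:1
Op 4: write(P0, v2, 104). refcount(pp2)=2>1 -> COPY to pp5. 6 ppages; refcounts: pp0:1 pp1:1 pp2:1 pp3:1 pp4:1 pp5:1
Op 5: read(P1, v1) -> 199. No state change.
Op 6: write(P1, v1, 139). refcount(pp4)=1 -> write in place. 6 ppages; refcounts: pp0:1 pp1:1 pp2:1 pp3:1 pp4:1 pp5:1
Op 7: fork(P1) -> P2. 6 ppages; refcounts: pp0:1 pp1:1 pp2:2 pp3:2 pp4:2 pp5:1
Op 8: read(P2, v2) -> 20. No state change.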